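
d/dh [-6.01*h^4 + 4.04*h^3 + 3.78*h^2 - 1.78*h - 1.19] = -24.04*h^3 + 12.12*h^2 + 7.56*h - 1.78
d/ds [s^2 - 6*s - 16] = 2*s - 6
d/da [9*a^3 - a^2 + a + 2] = 27*a^2 - 2*a + 1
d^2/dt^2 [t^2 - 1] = 2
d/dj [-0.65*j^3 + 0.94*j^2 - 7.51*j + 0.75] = -1.95*j^2 + 1.88*j - 7.51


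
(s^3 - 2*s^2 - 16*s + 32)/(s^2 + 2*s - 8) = s - 4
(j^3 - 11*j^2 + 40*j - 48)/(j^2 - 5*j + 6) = (j^2 - 8*j + 16)/(j - 2)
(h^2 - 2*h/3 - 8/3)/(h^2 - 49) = (3*h^2 - 2*h - 8)/(3*(h^2 - 49))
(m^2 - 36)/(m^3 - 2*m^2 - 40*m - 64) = (36 - m^2)/(-m^3 + 2*m^2 + 40*m + 64)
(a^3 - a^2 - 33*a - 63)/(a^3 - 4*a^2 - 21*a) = (a + 3)/a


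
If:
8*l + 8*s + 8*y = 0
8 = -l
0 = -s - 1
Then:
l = -8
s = -1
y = 9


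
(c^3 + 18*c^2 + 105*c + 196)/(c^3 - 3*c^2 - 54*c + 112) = (c^2 + 11*c + 28)/(c^2 - 10*c + 16)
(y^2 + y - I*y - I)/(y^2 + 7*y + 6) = (y - I)/(y + 6)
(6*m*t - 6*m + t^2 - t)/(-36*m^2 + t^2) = (t - 1)/(-6*m + t)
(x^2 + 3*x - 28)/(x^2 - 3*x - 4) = (x + 7)/(x + 1)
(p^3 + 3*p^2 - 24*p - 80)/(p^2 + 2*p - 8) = (p^2 - p - 20)/(p - 2)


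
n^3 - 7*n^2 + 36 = (n - 6)*(n - 3)*(n + 2)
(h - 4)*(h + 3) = h^2 - h - 12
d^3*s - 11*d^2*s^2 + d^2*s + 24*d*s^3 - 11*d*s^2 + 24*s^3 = (d - 8*s)*(d - 3*s)*(d*s + s)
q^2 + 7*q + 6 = (q + 1)*(q + 6)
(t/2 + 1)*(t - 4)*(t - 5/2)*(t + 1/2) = t^4/2 - 2*t^3 - 21*t^2/8 + 37*t/4 + 5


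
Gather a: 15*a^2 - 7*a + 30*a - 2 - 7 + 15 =15*a^2 + 23*a + 6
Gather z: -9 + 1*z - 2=z - 11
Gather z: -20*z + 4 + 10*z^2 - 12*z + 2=10*z^2 - 32*z + 6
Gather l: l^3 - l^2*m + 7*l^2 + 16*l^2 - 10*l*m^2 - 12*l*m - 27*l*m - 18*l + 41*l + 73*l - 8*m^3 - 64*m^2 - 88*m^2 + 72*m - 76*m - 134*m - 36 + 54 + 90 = l^3 + l^2*(23 - m) + l*(-10*m^2 - 39*m + 96) - 8*m^3 - 152*m^2 - 138*m + 108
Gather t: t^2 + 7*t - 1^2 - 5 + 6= t^2 + 7*t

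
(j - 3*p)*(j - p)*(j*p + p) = j^3*p - 4*j^2*p^2 + j^2*p + 3*j*p^3 - 4*j*p^2 + 3*p^3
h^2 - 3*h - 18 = (h - 6)*(h + 3)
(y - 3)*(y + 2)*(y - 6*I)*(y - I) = y^4 - y^3 - 7*I*y^3 - 12*y^2 + 7*I*y^2 + 6*y + 42*I*y + 36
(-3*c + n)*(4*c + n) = -12*c^2 + c*n + n^2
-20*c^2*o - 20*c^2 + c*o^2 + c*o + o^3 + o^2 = (-4*c + o)*(5*c + o)*(o + 1)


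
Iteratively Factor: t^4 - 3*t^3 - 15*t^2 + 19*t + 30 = (t + 1)*(t^3 - 4*t^2 - 11*t + 30) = (t - 2)*(t + 1)*(t^2 - 2*t - 15) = (t - 2)*(t + 1)*(t + 3)*(t - 5)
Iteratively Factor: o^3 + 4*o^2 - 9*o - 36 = (o + 4)*(o^2 - 9) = (o + 3)*(o + 4)*(o - 3)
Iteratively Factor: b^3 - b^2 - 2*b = (b + 1)*(b^2 - 2*b) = (b - 2)*(b + 1)*(b)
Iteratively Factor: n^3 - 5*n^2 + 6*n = (n)*(n^2 - 5*n + 6) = n*(n - 2)*(n - 3)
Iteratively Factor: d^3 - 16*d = (d + 4)*(d^2 - 4*d) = (d - 4)*(d + 4)*(d)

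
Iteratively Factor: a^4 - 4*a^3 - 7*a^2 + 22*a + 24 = (a - 3)*(a^3 - a^2 - 10*a - 8) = (a - 3)*(a + 2)*(a^2 - 3*a - 4) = (a - 3)*(a + 1)*(a + 2)*(a - 4)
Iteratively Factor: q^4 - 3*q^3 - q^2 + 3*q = (q)*(q^3 - 3*q^2 - q + 3) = q*(q - 1)*(q^2 - 2*q - 3) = q*(q - 3)*(q - 1)*(q + 1)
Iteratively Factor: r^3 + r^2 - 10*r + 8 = (r - 1)*(r^2 + 2*r - 8) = (r - 1)*(r + 4)*(r - 2)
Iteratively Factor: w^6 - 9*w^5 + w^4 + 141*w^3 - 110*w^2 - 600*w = (w - 5)*(w^5 - 4*w^4 - 19*w^3 + 46*w^2 + 120*w) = (w - 5)^2*(w^4 + w^3 - 14*w^2 - 24*w) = (w - 5)^2*(w + 3)*(w^3 - 2*w^2 - 8*w) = (w - 5)^2*(w + 2)*(w + 3)*(w^2 - 4*w) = (w - 5)^2*(w - 4)*(w + 2)*(w + 3)*(w)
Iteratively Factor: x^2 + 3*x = (x)*(x + 3)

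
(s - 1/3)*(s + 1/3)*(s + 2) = s^3 + 2*s^2 - s/9 - 2/9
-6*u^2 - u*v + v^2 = (-3*u + v)*(2*u + v)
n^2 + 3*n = n*(n + 3)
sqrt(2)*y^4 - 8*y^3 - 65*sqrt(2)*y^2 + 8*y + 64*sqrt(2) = (y - 1)*(y - 8*sqrt(2))*(y + 4*sqrt(2))*(sqrt(2)*y + sqrt(2))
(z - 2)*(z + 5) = z^2 + 3*z - 10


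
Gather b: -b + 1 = 1 - b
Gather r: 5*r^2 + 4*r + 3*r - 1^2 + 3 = 5*r^2 + 7*r + 2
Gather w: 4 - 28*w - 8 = -28*w - 4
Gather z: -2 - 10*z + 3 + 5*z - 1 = -5*z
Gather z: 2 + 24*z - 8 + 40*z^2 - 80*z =40*z^2 - 56*z - 6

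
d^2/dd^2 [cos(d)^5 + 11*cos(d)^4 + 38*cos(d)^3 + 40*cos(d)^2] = -25*cos(d)^5 - 176*cos(d)^4 - 322*cos(d)^3 - 28*cos(d)^2 + 228*cos(d) + 80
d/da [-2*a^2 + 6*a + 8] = 6 - 4*a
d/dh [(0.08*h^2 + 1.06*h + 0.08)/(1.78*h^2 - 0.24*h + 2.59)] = (-1.906*h^2 + 0.1296*h + 2.7646)/(3.1684*h^4 - 0.8544*h^3 + 9.278*h^2 - 1.2432*h + 6.7081)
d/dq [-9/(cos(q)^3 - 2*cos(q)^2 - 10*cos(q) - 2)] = 9*(-3*cos(q)^2 + 4*cos(q) + 10)*sin(q)/(-cos(q)^3 + 2*cos(q)^2 + 10*cos(q) + 2)^2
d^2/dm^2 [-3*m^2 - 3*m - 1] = -6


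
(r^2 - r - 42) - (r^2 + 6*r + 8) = -7*r - 50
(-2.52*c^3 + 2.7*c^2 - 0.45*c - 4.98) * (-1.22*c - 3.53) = 3.0744*c^4 + 5.6016*c^3 - 8.982*c^2 + 7.6641*c + 17.5794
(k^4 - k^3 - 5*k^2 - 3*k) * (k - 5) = k^5 - 6*k^4 + 22*k^2 + 15*k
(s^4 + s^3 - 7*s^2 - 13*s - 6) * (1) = s^4 + s^3 - 7*s^2 - 13*s - 6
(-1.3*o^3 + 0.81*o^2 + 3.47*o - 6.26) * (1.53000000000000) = -1.989*o^3 + 1.2393*o^2 + 5.3091*o - 9.5778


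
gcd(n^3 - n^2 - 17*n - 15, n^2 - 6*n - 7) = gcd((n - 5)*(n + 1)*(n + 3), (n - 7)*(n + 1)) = n + 1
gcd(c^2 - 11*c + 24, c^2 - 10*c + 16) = c - 8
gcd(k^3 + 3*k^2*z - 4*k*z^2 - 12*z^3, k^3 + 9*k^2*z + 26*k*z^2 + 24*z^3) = k^2 + 5*k*z + 6*z^2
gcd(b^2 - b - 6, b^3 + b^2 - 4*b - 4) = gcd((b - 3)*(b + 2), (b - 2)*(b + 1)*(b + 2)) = b + 2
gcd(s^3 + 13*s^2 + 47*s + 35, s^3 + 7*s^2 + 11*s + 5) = s^2 + 6*s + 5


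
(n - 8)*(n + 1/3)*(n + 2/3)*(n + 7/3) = n^4 - 14*n^3/3 - 217*n^2/9 - 538*n/27 - 112/27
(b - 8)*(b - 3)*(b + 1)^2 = b^4 - 9*b^3 + 3*b^2 + 37*b + 24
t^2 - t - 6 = (t - 3)*(t + 2)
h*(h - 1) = h^2 - h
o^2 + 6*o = o*(o + 6)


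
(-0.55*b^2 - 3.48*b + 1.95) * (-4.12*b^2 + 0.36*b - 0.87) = 2.266*b^4 + 14.1396*b^3 - 8.8083*b^2 + 3.7296*b - 1.6965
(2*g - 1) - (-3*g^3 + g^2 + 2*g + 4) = 3*g^3 - g^2 - 5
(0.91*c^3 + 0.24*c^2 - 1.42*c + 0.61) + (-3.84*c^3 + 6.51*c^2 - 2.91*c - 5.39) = -2.93*c^3 + 6.75*c^2 - 4.33*c - 4.78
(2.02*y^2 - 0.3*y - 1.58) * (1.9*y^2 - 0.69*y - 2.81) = 3.838*y^4 - 1.9638*y^3 - 8.4712*y^2 + 1.9332*y + 4.4398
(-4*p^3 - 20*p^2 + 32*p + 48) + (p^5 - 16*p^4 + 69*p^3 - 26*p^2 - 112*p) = p^5 - 16*p^4 + 65*p^3 - 46*p^2 - 80*p + 48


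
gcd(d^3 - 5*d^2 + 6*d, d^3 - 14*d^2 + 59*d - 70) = d - 2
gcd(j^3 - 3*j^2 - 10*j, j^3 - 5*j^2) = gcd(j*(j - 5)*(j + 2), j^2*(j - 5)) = j^2 - 5*j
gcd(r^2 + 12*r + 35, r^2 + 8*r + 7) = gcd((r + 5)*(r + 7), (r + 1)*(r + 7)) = r + 7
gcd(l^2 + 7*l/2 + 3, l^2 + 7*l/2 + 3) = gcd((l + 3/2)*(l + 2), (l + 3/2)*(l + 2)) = l^2 + 7*l/2 + 3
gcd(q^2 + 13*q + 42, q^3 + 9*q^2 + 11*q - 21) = q + 7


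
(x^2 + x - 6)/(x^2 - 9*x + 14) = (x + 3)/(x - 7)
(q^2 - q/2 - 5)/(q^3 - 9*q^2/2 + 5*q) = (q + 2)/(q*(q - 2))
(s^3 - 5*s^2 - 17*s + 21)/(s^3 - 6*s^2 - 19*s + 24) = (s - 7)/(s - 8)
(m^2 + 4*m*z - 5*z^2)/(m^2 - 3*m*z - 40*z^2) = (-m + z)/(-m + 8*z)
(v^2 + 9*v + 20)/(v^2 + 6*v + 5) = (v + 4)/(v + 1)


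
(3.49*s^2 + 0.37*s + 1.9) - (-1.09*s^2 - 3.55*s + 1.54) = 4.58*s^2 + 3.92*s + 0.36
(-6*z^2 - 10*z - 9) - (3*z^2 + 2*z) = -9*z^2 - 12*z - 9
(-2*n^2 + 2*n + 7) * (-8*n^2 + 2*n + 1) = 16*n^4 - 20*n^3 - 54*n^2 + 16*n + 7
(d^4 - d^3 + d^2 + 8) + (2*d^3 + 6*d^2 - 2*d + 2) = d^4 + d^3 + 7*d^2 - 2*d + 10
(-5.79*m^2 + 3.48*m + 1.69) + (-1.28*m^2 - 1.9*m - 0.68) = -7.07*m^2 + 1.58*m + 1.01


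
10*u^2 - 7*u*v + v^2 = (-5*u + v)*(-2*u + v)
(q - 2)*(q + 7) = q^2 + 5*q - 14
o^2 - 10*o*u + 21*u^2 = (o - 7*u)*(o - 3*u)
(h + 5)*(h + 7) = h^2 + 12*h + 35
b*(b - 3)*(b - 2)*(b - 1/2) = b^4 - 11*b^3/2 + 17*b^2/2 - 3*b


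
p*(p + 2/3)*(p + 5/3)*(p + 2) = p^4 + 13*p^3/3 + 52*p^2/9 + 20*p/9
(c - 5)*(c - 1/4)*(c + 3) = c^3 - 9*c^2/4 - 29*c/2 + 15/4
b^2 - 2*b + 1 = (b - 1)^2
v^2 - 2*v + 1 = (v - 1)^2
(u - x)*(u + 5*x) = u^2 + 4*u*x - 5*x^2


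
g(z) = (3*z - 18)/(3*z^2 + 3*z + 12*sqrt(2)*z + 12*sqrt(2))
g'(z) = (3*z - 18)*(-6*z - 12*sqrt(2) - 3)/(3*z^2 + 3*z + 12*sqrt(2)*z + 12*sqrt(2))^2 + 3/(3*z^2 + 3*z + 12*sqrt(2)*z + 12*sqrt(2))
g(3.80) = -0.05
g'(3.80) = 0.04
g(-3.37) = 1.73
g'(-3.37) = -0.21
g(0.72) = -0.48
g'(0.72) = 0.45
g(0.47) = -0.61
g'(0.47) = 0.63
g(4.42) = -0.03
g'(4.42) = 0.03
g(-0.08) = -1.19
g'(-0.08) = 1.70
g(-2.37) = 1.86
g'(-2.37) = 0.57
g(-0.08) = -1.19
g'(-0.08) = 1.70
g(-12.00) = -0.26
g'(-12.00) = -0.05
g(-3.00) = 1.69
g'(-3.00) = 0.02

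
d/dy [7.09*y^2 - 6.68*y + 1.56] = 14.18*y - 6.68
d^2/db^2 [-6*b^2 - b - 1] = -12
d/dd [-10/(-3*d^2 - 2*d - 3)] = 20*(-3*d - 1)/(3*d^2 + 2*d + 3)^2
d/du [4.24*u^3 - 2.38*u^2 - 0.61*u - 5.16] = 12.72*u^2 - 4.76*u - 0.61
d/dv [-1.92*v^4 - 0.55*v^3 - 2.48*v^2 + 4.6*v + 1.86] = -7.68*v^3 - 1.65*v^2 - 4.96*v + 4.6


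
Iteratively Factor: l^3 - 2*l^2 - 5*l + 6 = (l - 1)*(l^2 - l - 6) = (l - 3)*(l - 1)*(l + 2)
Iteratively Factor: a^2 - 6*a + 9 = (a - 3)*(a - 3)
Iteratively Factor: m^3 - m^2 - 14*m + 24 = (m - 3)*(m^2 + 2*m - 8) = (m - 3)*(m + 4)*(m - 2)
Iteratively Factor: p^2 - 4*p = (p - 4)*(p)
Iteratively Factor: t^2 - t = (t)*(t - 1)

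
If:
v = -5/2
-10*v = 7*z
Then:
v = -5/2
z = 25/7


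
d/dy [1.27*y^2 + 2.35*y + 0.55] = 2.54*y + 2.35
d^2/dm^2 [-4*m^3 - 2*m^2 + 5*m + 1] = -24*m - 4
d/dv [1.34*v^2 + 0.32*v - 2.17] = 2.68*v + 0.32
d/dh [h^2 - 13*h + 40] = 2*h - 13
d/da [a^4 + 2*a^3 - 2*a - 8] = 4*a^3 + 6*a^2 - 2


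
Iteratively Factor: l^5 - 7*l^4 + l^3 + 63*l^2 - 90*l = (l - 3)*(l^4 - 4*l^3 - 11*l^2 + 30*l) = (l - 3)*(l + 3)*(l^3 - 7*l^2 + 10*l) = (l - 3)*(l - 2)*(l + 3)*(l^2 - 5*l) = (l - 5)*(l - 3)*(l - 2)*(l + 3)*(l)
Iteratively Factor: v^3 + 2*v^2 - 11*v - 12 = (v - 3)*(v^2 + 5*v + 4) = (v - 3)*(v + 4)*(v + 1)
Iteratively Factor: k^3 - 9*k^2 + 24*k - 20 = (k - 2)*(k^2 - 7*k + 10) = (k - 5)*(k - 2)*(k - 2)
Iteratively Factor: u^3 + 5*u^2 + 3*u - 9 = (u + 3)*(u^2 + 2*u - 3) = (u - 1)*(u + 3)*(u + 3)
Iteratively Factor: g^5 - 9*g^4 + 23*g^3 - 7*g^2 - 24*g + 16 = (g - 1)*(g^4 - 8*g^3 + 15*g^2 + 8*g - 16) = (g - 1)*(g + 1)*(g^3 - 9*g^2 + 24*g - 16) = (g - 1)^2*(g + 1)*(g^2 - 8*g + 16) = (g - 4)*(g - 1)^2*(g + 1)*(g - 4)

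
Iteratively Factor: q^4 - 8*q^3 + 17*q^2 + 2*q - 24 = (q - 3)*(q^3 - 5*q^2 + 2*q + 8) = (q - 3)*(q + 1)*(q^2 - 6*q + 8) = (q - 4)*(q - 3)*(q + 1)*(q - 2)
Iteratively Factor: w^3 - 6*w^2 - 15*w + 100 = (w - 5)*(w^2 - w - 20) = (w - 5)*(w + 4)*(w - 5)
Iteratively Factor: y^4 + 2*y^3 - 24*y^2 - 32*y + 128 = (y + 4)*(y^3 - 2*y^2 - 16*y + 32) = (y + 4)^2*(y^2 - 6*y + 8) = (y - 2)*(y + 4)^2*(y - 4)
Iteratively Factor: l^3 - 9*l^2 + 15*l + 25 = (l - 5)*(l^2 - 4*l - 5) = (l - 5)*(l + 1)*(l - 5)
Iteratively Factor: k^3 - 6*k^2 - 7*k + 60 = (k + 3)*(k^2 - 9*k + 20) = (k - 4)*(k + 3)*(k - 5)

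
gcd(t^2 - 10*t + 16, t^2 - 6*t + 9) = 1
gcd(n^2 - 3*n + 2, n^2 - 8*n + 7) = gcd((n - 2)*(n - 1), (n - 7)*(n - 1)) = n - 1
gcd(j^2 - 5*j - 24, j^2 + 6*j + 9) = j + 3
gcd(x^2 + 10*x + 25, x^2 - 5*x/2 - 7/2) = 1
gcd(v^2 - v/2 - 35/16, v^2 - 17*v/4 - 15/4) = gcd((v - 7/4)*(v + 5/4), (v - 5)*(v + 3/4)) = 1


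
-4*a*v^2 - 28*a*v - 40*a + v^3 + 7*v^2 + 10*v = (-4*a + v)*(v + 2)*(v + 5)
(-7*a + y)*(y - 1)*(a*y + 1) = -7*a^2*y^2 + 7*a^2*y + a*y^3 - a*y^2 - 7*a*y + 7*a + y^2 - y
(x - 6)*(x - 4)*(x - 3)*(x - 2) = x^4 - 15*x^3 + 80*x^2 - 180*x + 144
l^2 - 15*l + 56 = (l - 8)*(l - 7)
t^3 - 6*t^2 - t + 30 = (t - 5)*(t - 3)*(t + 2)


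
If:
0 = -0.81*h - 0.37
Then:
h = -0.46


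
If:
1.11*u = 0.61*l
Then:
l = 1.81967213114754*u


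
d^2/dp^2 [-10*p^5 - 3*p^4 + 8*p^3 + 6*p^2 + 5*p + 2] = -200*p^3 - 36*p^2 + 48*p + 12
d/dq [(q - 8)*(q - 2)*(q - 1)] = 3*q^2 - 22*q + 26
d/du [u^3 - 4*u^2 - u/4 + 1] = 3*u^2 - 8*u - 1/4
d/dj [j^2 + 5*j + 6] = 2*j + 5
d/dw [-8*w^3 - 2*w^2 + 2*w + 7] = -24*w^2 - 4*w + 2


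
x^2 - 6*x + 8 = (x - 4)*(x - 2)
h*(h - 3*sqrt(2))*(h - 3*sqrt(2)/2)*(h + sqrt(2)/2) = h^4 - 4*sqrt(2)*h^3 + 9*h^2/2 + 9*sqrt(2)*h/2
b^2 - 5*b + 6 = (b - 3)*(b - 2)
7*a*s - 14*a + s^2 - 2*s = (7*a + s)*(s - 2)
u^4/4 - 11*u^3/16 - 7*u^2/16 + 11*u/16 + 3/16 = (u/4 + 1/4)*(u - 3)*(u - 1)*(u + 1/4)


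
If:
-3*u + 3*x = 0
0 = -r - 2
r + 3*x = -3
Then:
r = -2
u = -1/3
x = -1/3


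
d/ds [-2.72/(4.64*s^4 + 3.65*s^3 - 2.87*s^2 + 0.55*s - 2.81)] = (50.4832*s^3 + 29.784*s^2 - 15.6128*s + 1.496)/(4.64*s^4 + 3.65*s^3 - 2.87*s^2 + 0.55*s - 2.81)^2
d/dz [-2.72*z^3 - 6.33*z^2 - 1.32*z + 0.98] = -8.16*z^2 - 12.66*z - 1.32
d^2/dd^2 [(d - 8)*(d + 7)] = 2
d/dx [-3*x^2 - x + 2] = -6*x - 1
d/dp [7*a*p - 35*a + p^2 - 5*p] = 7*a + 2*p - 5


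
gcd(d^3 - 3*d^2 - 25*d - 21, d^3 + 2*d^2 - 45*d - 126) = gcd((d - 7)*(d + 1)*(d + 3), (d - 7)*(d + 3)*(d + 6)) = d^2 - 4*d - 21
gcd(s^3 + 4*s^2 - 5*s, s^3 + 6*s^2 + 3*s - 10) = s^2 + 4*s - 5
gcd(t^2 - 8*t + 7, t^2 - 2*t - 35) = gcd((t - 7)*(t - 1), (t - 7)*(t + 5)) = t - 7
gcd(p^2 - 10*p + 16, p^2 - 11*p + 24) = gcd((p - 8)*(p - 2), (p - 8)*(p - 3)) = p - 8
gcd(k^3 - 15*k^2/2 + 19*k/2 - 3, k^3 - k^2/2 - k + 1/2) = k^2 - 3*k/2 + 1/2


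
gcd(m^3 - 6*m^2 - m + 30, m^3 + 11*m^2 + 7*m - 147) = m - 3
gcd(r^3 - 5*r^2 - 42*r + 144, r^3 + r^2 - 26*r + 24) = r + 6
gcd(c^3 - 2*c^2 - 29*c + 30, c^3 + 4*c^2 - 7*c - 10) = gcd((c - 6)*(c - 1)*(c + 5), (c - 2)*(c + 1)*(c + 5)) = c + 5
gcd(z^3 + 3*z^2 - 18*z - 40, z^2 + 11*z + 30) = z + 5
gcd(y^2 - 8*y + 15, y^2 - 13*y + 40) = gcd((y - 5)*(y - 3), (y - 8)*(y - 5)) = y - 5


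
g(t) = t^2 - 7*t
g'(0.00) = -7.00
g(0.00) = 0.00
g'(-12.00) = -31.00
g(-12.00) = 228.00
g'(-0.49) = -7.98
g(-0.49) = 3.67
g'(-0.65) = -8.30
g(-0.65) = 4.97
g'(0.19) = -6.62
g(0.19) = -1.29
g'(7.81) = 8.62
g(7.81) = 6.33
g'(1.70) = -3.60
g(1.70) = -9.01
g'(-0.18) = -7.36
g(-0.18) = 1.29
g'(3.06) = -0.88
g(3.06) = -12.06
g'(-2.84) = -12.68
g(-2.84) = 27.95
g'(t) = 2*t - 7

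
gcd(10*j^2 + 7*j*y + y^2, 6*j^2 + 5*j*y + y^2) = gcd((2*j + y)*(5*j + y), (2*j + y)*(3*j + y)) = 2*j + y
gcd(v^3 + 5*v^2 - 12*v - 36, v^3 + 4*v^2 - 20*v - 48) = v^2 + 8*v + 12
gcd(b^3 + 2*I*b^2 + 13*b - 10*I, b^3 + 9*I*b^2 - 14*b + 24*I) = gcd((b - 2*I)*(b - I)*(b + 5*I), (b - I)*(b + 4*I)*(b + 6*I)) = b - I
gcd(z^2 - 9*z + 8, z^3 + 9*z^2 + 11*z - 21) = z - 1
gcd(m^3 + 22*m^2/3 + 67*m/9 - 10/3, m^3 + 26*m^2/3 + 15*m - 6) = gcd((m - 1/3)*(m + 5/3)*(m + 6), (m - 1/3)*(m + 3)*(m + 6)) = m^2 + 17*m/3 - 2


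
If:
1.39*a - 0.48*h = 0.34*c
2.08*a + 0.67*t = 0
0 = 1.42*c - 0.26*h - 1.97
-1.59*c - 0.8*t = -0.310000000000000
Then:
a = 0.95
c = 1.67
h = 1.55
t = -2.94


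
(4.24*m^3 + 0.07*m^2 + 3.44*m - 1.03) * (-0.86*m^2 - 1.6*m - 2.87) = -3.6464*m^5 - 6.8442*m^4 - 15.2392*m^3 - 4.8191*m^2 - 8.2248*m + 2.9561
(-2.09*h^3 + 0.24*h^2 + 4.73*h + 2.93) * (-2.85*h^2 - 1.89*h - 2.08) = 5.9565*h^5 + 3.2661*h^4 - 9.5869*h^3 - 17.7894*h^2 - 15.3761*h - 6.0944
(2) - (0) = 2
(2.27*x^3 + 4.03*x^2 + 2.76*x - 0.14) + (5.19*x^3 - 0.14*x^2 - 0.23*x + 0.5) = 7.46*x^3 + 3.89*x^2 + 2.53*x + 0.36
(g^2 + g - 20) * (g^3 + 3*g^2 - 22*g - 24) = g^5 + 4*g^4 - 39*g^3 - 106*g^2 + 416*g + 480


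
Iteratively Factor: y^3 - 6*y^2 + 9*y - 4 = (y - 4)*(y^2 - 2*y + 1) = (y - 4)*(y - 1)*(y - 1)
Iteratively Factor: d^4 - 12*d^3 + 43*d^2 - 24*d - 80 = (d - 5)*(d^3 - 7*d^2 + 8*d + 16) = (d - 5)*(d - 4)*(d^2 - 3*d - 4) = (d - 5)*(d - 4)*(d + 1)*(d - 4)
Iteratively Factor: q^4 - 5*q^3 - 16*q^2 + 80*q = (q)*(q^3 - 5*q^2 - 16*q + 80) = q*(q - 4)*(q^2 - q - 20) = q*(q - 4)*(q + 4)*(q - 5)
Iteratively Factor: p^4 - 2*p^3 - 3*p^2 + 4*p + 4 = (p + 1)*(p^3 - 3*p^2 + 4) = (p - 2)*(p + 1)*(p^2 - p - 2) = (p - 2)*(p + 1)^2*(p - 2)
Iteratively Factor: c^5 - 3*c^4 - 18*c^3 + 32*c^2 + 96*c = (c + 3)*(c^4 - 6*c^3 + 32*c) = c*(c + 3)*(c^3 - 6*c^2 + 32) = c*(c + 2)*(c + 3)*(c^2 - 8*c + 16) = c*(c - 4)*(c + 2)*(c + 3)*(c - 4)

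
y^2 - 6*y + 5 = (y - 5)*(y - 1)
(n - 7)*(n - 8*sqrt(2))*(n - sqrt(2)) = n^3 - 9*sqrt(2)*n^2 - 7*n^2 + 16*n + 63*sqrt(2)*n - 112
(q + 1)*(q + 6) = q^2 + 7*q + 6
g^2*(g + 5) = g^3 + 5*g^2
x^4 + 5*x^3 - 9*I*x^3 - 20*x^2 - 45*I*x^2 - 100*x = x*(x + 5)*(x - 5*I)*(x - 4*I)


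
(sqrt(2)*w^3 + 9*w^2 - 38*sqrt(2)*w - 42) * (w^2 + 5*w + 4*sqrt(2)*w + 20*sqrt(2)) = sqrt(2)*w^5 + 5*sqrt(2)*w^4 + 17*w^4 - 2*sqrt(2)*w^3 + 85*w^3 - 346*w^2 - 10*sqrt(2)*w^2 - 1730*w - 168*sqrt(2)*w - 840*sqrt(2)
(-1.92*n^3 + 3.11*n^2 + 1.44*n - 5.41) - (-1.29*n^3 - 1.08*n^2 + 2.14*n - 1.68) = -0.63*n^3 + 4.19*n^2 - 0.7*n - 3.73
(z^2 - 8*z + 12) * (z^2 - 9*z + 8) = z^4 - 17*z^3 + 92*z^2 - 172*z + 96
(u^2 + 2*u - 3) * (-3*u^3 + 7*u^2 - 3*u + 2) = -3*u^5 + u^4 + 20*u^3 - 25*u^2 + 13*u - 6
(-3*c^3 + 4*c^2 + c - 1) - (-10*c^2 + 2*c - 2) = -3*c^3 + 14*c^2 - c + 1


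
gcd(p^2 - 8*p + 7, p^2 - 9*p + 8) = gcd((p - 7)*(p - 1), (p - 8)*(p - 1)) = p - 1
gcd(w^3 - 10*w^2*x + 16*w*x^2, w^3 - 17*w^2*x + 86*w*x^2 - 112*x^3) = w^2 - 10*w*x + 16*x^2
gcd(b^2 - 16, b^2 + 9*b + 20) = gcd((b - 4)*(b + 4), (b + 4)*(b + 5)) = b + 4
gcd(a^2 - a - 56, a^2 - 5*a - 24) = a - 8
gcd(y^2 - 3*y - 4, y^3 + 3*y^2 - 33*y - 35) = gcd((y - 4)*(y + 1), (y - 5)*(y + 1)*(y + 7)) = y + 1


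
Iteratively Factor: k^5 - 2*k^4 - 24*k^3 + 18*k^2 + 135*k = (k - 5)*(k^4 + 3*k^3 - 9*k^2 - 27*k) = (k - 5)*(k + 3)*(k^3 - 9*k) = k*(k - 5)*(k + 3)*(k^2 - 9) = k*(k - 5)*(k + 3)^2*(k - 3)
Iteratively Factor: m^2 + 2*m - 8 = (m + 4)*(m - 2)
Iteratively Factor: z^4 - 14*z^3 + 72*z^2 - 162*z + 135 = (z - 3)*(z^3 - 11*z^2 + 39*z - 45) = (z - 5)*(z - 3)*(z^2 - 6*z + 9) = (z - 5)*(z - 3)^2*(z - 3)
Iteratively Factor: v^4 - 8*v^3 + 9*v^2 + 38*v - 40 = (v - 1)*(v^3 - 7*v^2 + 2*v + 40) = (v - 4)*(v - 1)*(v^2 - 3*v - 10) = (v - 4)*(v - 1)*(v + 2)*(v - 5)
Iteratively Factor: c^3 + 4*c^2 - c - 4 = (c + 4)*(c^2 - 1) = (c - 1)*(c + 4)*(c + 1)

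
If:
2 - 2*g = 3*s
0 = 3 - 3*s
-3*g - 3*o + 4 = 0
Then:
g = -1/2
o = 11/6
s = 1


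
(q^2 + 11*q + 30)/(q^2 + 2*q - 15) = (q + 6)/(q - 3)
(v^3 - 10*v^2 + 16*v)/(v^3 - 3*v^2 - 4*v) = (-v^2 + 10*v - 16)/(-v^2 + 3*v + 4)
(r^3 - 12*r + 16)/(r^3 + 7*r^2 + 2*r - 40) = (r - 2)/(r + 5)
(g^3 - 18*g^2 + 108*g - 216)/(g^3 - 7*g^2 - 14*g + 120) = (g^2 - 12*g + 36)/(g^2 - g - 20)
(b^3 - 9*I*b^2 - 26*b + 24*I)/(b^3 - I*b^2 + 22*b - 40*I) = (b - 3*I)/(b + 5*I)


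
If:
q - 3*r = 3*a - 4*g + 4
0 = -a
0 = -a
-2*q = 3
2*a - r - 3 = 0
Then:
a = 0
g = -7/8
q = -3/2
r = -3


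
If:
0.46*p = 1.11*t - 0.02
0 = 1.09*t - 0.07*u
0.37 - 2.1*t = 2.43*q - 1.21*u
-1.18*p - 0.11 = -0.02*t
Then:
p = -0.09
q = 0.01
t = -0.02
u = -0.32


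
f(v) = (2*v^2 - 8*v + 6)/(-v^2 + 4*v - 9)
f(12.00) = -1.89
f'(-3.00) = 0.13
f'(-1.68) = 0.26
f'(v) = (2*v - 4)*(2*v^2 - 8*v + 6)/(-v^2 + 4*v - 9)^2 + (4*v - 8)/(-v^2 + 4*v - 9)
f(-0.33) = -0.85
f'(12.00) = -0.02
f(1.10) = 0.07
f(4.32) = -0.84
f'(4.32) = -0.52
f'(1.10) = 0.64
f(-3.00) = -1.60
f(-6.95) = -1.86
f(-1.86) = -1.40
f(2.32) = 0.35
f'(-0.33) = 0.51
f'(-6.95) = 0.03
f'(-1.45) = 0.29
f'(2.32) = -0.29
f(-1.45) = -1.29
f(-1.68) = -1.35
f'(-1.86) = 0.23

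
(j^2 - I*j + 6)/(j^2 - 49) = (j^2 - I*j + 6)/(j^2 - 49)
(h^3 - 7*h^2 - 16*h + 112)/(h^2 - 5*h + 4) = (h^2 - 3*h - 28)/(h - 1)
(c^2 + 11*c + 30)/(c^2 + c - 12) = (c^2 + 11*c + 30)/(c^2 + c - 12)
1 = 1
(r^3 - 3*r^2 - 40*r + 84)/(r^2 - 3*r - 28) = (r^2 + 4*r - 12)/(r + 4)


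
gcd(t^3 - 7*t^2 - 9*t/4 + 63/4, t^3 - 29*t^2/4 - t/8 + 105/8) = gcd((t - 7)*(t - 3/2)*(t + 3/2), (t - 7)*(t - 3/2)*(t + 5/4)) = t^2 - 17*t/2 + 21/2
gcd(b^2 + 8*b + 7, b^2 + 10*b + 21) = b + 7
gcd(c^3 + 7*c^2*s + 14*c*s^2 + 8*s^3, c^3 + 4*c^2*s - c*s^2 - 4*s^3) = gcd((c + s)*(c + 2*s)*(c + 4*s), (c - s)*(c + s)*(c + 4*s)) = c^2 + 5*c*s + 4*s^2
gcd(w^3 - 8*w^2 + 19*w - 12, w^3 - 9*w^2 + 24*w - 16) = w^2 - 5*w + 4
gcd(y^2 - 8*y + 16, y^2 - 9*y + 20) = y - 4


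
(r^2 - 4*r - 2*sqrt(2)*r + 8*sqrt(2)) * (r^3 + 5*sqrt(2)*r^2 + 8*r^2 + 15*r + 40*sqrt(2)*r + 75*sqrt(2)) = r^5 + 4*r^4 + 3*sqrt(2)*r^4 - 37*r^3 + 12*sqrt(2)*r^3 - 140*r^2 - 51*sqrt(2)*r^2 - 180*sqrt(2)*r + 340*r + 1200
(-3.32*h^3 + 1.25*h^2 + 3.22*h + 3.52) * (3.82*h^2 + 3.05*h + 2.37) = -12.6824*h^5 - 5.351*h^4 + 8.2445*h^3 + 26.2299*h^2 + 18.3674*h + 8.3424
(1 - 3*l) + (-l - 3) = -4*l - 2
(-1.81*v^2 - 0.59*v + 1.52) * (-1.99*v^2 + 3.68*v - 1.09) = 3.6019*v^4 - 5.4867*v^3 - 3.2231*v^2 + 6.2367*v - 1.6568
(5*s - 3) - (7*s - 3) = -2*s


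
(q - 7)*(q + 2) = q^2 - 5*q - 14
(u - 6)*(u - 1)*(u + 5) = u^3 - 2*u^2 - 29*u + 30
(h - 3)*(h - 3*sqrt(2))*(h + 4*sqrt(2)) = h^3 - 3*h^2 + sqrt(2)*h^2 - 24*h - 3*sqrt(2)*h + 72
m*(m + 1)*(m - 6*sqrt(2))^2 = m^4 - 12*sqrt(2)*m^3 + m^3 - 12*sqrt(2)*m^2 + 72*m^2 + 72*m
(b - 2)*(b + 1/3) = b^2 - 5*b/3 - 2/3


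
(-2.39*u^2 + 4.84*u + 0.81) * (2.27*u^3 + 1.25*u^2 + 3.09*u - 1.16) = -5.4253*u^5 + 7.9993*u^4 + 0.5036*u^3 + 18.7405*u^2 - 3.1115*u - 0.9396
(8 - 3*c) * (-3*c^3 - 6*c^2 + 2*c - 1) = 9*c^4 - 6*c^3 - 54*c^2 + 19*c - 8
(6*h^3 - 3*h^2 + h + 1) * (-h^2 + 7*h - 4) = -6*h^5 + 45*h^4 - 46*h^3 + 18*h^2 + 3*h - 4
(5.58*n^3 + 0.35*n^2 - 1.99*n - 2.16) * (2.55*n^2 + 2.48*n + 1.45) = 14.229*n^5 + 14.7309*n^4 + 3.8845*n^3 - 9.9357*n^2 - 8.2423*n - 3.132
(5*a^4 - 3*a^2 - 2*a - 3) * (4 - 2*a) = -10*a^5 + 20*a^4 + 6*a^3 - 8*a^2 - 2*a - 12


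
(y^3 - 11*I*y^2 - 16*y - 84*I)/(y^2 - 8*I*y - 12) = (y^2 - 5*I*y + 14)/(y - 2*I)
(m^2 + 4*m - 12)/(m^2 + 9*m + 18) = (m - 2)/(m + 3)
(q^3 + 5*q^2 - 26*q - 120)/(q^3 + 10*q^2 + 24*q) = (q - 5)/q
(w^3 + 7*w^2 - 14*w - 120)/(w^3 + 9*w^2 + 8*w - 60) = (w - 4)/(w - 2)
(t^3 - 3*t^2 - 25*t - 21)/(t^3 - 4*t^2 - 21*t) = (t + 1)/t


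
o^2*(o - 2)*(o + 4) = o^4 + 2*o^3 - 8*o^2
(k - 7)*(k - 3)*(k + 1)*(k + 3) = k^4 - 6*k^3 - 16*k^2 + 54*k + 63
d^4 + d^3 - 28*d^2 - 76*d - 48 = (d - 6)*(d + 1)*(d + 2)*(d + 4)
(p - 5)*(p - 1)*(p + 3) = p^3 - 3*p^2 - 13*p + 15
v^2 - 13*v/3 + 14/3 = (v - 7/3)*(v - 2)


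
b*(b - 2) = b^2 - 2*b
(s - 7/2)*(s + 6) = s^2 + 5*s/2 - 21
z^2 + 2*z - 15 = (z - 3)*(z + 5)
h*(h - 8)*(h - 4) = h^3 - 12*h^2 + 32*h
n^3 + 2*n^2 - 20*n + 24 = (n - 2)^2*(n + 6)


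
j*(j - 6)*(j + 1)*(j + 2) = j^4 - 3*j^3 - 16*j^2 - 12*j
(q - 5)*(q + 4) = q^2 - q - 20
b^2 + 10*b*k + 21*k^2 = (b + 3*k)*(b + 7*k)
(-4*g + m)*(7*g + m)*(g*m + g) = -28*g^3*m - 28*g^3 + 3*g^2*m^2 + 3*g^2*m + g*m^3 + g*m^2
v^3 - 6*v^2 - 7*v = v*(v - 7)*(v + 1)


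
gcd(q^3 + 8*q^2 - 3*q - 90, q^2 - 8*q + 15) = q - 3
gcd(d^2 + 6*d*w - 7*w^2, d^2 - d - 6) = 1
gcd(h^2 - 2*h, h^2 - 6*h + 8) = h - 2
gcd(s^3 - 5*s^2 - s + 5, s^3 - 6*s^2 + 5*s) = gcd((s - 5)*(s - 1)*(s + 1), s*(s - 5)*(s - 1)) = s^2 - 6*s + 5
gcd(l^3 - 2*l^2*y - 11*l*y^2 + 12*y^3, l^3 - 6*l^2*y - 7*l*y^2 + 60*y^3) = -l^2 + l*y + 12*y^2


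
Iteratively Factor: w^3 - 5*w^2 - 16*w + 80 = (w + 4)*(w^2 - 9*w + 20) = (w - 5)*(w + 4)*(w - 4)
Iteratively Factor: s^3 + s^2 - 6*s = (s + 3)*(s^2 - 2*s) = (s - 2)*(s + 3)*(s)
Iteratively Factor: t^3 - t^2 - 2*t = (t)*(t^2 - t - 2) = t*(t + 1)*(t - 2)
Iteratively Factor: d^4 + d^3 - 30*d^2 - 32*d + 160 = (d - 2)*(d^3 + 3*d^2 - 24*d - 80) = (d - 5)*(d - 2)*(d^2 + 8*d + 16) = (d - 5)*(d - 2)*(d + 4)*(d + 4)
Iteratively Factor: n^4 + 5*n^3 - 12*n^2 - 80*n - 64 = (n + 4)*(n^3 + n^2 - 16*n - 16) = (n - 4)*(n + 4)*(n^2 + 5*n + 4) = (n - 4)*(n + 1)*(n + 4)*(n + 4)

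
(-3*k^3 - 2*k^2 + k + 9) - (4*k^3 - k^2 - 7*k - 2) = -7*k^3 - k^2 + 8*k + 11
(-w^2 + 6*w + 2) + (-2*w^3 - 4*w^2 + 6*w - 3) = -2*w^3 - 5*w^2 + 12*w - 1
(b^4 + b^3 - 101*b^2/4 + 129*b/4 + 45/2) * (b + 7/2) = b^5 + 9*b^4/2 - 87*b^3/4 - 449*b^2/8 + 1083*b/8 + 315/4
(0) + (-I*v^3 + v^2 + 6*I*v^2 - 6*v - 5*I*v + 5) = -I*v^3 + v^2 + 6*I*v^2 - 6*v - 5*I*v + 5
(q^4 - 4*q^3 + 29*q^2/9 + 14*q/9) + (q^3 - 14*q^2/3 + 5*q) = q^4 - 3*q^3 - 13*q^2/9 + 59*q/9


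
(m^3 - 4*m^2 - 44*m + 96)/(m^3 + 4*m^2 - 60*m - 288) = (m - 2)/(m + 6)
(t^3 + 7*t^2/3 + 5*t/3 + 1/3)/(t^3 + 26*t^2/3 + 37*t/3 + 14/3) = (3*t^2 + 4*t + 1)/(3*t^2 + 23*t + 14)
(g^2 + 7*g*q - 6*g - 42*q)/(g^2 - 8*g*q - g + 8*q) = (g^2 + 7*g*q - 6*g - 42*q)/(g^2 - 8*g*q - g + 8*q)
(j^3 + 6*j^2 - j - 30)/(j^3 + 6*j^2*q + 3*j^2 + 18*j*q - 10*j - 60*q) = (j + 3)/(j + 6*q)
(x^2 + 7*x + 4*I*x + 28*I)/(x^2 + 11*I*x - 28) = (x + 7)/(x + 7*I)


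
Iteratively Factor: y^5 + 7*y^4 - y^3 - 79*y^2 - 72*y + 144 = (y - 3)*(y^4 + 10*y^3 + 29*y^2 + 8*y - 48) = (y - 3)*(y - 1)*(y^3 + 11*y^2 + 40*y + 48) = (y - 3)*(y - 1)*(y + 4)*(y^2 + 7*y + 12) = (y - 3)*(y - 1)*(y + 3)*(y + 4)*(y + 4)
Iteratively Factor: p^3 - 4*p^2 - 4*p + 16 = (p + 2)*(p^2 - 6*p + 8) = (p - 4)*(p + 2)*(p - 2)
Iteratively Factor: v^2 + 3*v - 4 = (v - 1)*(v + 4)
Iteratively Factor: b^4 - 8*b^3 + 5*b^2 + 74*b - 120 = (b - 2)*(b^3 - 6*b^2 - 7*b + 60) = (b - 5)*(b - 2)*(b^2 - b - 12) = (b - 5)*(b - 4)*(b - 2)*(b + 3)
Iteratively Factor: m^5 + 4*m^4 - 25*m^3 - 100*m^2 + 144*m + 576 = (m + 4)*(m^4 - 25*m^2 + 144) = (m + 3)*(m + 4)*(m^3 - 3*m^2 - 16*m + 48) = (m - 3)*(m + 3)*(m + 4)*(m^2 - 16) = (m - 3)*(m + 3)*(m + 4)^2*(m - 4)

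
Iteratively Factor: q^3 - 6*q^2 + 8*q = (q - 4)*(q^2 - 2*q) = q*(q - 4)*(q - 2)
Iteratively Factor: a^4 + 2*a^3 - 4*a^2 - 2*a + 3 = (a - 1)*(a^3 + 3*a^2 - a - 3) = (a - 1)*(a + 3)*(a^2 - 1) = (a - 1)^2*(a + 3)*(a + 1)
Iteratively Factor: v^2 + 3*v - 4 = (v - 1)*(v + 4)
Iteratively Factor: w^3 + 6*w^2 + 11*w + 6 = (w + 1)*(w^2 + 5*w + 6) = (w + 1)*(w + 3)*(w + 2)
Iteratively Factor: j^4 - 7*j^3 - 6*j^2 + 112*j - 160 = (j + 4)*(j^3 - 11*j^2 + 38*j - 40) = (j - 4)*(j + 4)*(j^2 - 7*j + 10) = (j - 4)*(j - 2)*(j + 4)*(j - 5)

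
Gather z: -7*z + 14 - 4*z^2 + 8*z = -4*z^2 + z + 14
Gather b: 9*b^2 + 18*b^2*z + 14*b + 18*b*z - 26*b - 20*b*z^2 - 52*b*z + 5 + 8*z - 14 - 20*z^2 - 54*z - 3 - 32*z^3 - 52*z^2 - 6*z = b^2*(18*z + 9) + b*(-20*z^2 - 34*z - 12) - 32*z^3 - 72*z^2 - 52*z - 12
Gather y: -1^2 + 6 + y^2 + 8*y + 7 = y^2 + 8*y + 12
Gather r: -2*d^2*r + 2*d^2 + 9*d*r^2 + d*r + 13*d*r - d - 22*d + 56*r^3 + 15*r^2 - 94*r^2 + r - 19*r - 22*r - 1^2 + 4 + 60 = 2*d^2 - 23*d + 56*r^3 + r^2*(9*d - 79) + r*(-2*d^2 + 14*d - 40) + 63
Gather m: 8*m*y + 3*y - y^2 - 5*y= 8*m*y - y^2 - 2*y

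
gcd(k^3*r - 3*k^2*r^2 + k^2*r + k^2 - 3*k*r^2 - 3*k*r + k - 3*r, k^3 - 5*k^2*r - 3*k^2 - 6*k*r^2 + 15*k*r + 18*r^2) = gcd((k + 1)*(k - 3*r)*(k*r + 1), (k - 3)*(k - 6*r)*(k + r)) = 1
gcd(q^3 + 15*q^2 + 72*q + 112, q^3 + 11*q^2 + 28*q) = q^2 + 11*q + 28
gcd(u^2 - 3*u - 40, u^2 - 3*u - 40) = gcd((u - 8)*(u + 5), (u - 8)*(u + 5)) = u^2 - 3*u - 40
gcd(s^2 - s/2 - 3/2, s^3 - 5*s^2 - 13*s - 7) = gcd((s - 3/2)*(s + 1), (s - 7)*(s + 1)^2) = s + 1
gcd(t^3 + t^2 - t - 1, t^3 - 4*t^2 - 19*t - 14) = t + 1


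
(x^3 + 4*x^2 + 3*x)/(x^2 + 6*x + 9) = x*(x + 1)/(x + 3)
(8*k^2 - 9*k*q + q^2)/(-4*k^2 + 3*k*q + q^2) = (-8*k + q)/(4*k + q)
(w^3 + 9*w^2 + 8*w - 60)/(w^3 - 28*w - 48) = (-w^3 - 9*w^2 - 8*w + 60)/(-w^3 + 28*w + 48)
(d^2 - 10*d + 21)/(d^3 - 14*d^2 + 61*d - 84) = 1/(d - 4)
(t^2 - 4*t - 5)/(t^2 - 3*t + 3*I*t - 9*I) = (t^2 - 4*t - 5)/(t^2 + 3*t*(-1 + I) - 9*I)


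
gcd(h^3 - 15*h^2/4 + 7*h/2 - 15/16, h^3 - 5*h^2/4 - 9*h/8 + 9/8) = h - 3/4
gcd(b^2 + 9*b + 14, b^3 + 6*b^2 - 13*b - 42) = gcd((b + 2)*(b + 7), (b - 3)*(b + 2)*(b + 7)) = b^2 + 9*b + 14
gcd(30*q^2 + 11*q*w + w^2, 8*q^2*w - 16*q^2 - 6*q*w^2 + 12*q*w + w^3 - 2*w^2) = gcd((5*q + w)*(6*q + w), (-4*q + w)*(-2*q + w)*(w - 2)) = 1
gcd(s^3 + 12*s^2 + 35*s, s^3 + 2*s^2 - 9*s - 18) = 1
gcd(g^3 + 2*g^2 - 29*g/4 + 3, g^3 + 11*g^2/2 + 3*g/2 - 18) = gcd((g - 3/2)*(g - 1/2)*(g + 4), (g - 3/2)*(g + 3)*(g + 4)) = g^2 + 5*g/2 - 6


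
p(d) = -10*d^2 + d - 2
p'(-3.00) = 61.00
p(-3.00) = -95.00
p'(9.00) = -179.00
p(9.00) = -803.00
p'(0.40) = -7.00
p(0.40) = -3.20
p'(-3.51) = 71.20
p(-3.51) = -128.71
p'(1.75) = -34.00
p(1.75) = -30.88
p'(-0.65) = 14.00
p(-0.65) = -6.88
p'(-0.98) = 20.60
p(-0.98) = -12.58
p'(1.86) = -36.20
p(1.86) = -34.74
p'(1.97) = -38.40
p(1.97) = -38.84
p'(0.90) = -17.00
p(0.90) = -9.20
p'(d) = 1 - 20*d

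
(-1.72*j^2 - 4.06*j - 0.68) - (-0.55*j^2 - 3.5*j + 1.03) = -1.17*j^2 - 0.56*j - 1.71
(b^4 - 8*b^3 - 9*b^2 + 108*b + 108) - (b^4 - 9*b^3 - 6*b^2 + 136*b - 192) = b^3 - 3*b^2 - 28*b + 300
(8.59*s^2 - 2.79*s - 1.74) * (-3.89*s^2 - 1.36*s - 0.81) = -33.4151*s^4 - 0.8293*s^3 + 3.6051*s^2 + 4.6263*s + 1.4094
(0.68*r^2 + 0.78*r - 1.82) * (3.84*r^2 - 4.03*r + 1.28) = 2.6112*r^4 + 0.2548*r^3 - 9.2618*r^2 + 8.333*r - 2.3296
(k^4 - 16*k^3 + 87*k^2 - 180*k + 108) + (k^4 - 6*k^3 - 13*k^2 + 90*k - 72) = 2*k^4 - 22*k^3 + 74*k^2 - 90*k + 36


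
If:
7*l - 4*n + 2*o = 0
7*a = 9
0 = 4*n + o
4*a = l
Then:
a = 9/7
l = 36/7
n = 3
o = -12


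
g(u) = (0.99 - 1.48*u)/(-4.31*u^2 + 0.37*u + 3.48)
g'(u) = (0.99 - 1.48*u)*(8.62*u - 0.37)/(-4.31*u^2 + 0.37*u + 3.48)^2 - 1.48/(-4.31*u^2 + 0.37*u + 3.48) = (-6.3788*u^2 + 8.5338*u - 5.5167)/(18.5761*u^4 - 3.1894*u^3 - 29.8607*u^2 + 2.5752*u + 12.1104)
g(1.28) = 0.29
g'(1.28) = -0.52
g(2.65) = 0.11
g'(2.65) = -0.04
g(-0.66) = 1.45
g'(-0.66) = -7.55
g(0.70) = -0.03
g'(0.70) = -1.01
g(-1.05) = -1.53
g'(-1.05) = -7.80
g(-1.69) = -0.37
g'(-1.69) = -0.43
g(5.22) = 0.06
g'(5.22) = -0.01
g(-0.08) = 0.32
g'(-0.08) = -0.53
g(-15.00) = -0.02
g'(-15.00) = -0.00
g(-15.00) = -0.02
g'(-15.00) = -0.00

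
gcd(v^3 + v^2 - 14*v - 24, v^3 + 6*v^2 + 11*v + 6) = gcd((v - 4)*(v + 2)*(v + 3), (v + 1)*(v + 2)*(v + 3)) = v^2 + 5*v + 6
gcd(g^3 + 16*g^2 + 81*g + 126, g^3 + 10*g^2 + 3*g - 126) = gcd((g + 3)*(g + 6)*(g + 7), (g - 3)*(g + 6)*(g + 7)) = g^2 + 13*g + 42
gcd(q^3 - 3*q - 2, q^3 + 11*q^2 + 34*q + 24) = q + 1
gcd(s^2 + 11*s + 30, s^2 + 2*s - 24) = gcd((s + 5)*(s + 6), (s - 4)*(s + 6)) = s + 6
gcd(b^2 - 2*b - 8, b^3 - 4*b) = b + 2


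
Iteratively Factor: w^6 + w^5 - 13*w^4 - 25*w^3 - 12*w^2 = (w)*(w^5 + w^4 - 13*w^3 - 25*w^2 - 12*w) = w*(w - 4)*(w^4 + 5*w^3 + 7*w^2 + 3*w) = w*(w - 4)*(w + 3)*(w^3 + 2*w^2 + w) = w^2*(w - 4)*(w + 3)*(w^2 + 2*w + 1) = w^2*(w - 4)*(w + 1)*(w + 3)*(w + 1)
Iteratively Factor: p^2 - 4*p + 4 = (p - 2)*(p - 2)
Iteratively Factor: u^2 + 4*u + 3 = (u + 3)*(u + 1)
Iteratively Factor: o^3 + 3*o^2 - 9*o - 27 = (o + 3)*(o^2 - 9) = (o + 3)^2*(o - 3)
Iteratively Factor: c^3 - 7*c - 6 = (c + 2)*(c^2 - 2*c - 3) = (c - 3)*(c + 2)*(c + 1)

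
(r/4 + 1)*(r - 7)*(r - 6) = r^3/4 - 9*r^2/4 - 5*r/2 + 42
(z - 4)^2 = z^2 - 8*z + 16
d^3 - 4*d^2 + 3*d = d*(d - 3)*(d - 1)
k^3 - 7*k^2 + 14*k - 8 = (k - 4)*(k - 2)*(k - 1)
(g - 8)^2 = g^2 - 16*g + 64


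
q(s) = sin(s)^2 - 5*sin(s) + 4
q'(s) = 2*sin(s)*cos(s) - 5*cos(s)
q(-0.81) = 8.15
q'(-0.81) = -4.45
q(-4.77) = 0.00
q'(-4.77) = -0.17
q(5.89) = 6.06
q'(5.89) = -5.33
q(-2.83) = 5.63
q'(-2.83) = 5.34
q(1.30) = 0.11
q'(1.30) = -0.82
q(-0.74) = 7.83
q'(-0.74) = -4.69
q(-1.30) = 9.75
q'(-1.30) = -1.85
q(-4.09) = 0.60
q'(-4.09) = 1.97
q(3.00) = 3.31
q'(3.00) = 4.67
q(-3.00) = 4.73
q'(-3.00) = 5.23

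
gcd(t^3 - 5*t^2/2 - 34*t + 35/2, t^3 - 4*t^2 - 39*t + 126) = t - 7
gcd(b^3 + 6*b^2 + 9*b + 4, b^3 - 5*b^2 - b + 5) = b + 1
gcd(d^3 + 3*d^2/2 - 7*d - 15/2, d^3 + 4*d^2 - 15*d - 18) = d + 1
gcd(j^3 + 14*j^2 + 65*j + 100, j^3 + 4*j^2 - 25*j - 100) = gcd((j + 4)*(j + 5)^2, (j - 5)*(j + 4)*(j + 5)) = j^2 + 9*j + 20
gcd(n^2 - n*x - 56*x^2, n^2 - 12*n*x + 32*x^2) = -n + 8*x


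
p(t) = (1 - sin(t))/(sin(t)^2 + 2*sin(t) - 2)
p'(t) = (1 - sin(t))*(-2*sin(t)*cos(t) - 2*cos(t))/(sin(t)^2 + 2*sin(t) - 2)^2 - cos(t)/(sin(t)^2 + 2*sin(t) - 2) = (sin(t) - 2)*sin(t)*cos(t)/(sin(t)^2 + 2*sin(t) - 2)^2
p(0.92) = 0.91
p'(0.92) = -11.55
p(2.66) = -0.62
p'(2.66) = 0.85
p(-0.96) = -0.61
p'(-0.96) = 0.15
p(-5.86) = -0.58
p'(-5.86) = -0.58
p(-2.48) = -0.57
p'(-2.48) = -0.16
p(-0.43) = -0.53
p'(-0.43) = 0.13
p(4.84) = -0.66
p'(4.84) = 0.04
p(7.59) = 0.04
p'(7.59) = -0.35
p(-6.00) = -0.53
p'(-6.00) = -0.25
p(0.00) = -0.50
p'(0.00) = 0.00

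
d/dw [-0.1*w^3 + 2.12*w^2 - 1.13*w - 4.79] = -0.3*w^2 + 4.24*w - 1.13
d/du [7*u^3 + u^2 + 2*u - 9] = 21*u^2 + 2*u + 2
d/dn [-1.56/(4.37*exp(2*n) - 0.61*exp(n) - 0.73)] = (13.6344*exp(n) - 0.9516)*exp(n)/(-4.37*exp(2*n) + 0.61*exp(n) + 0.73)^2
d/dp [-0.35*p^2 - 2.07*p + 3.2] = -0.7*p - 2.07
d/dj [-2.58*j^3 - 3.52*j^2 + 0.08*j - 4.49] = -7.74*j^2 - 7.04*j + 0.08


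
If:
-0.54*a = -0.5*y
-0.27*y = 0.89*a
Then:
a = 0.00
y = 0.00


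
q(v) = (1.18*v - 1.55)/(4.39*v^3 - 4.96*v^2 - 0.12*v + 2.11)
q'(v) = (1.18*v - 1.55)*(-13.17*v^2 + 9.92*v + 0.12)/(4.39*v^3 - 4.96*v^2 - 0.12*v + 2.11)^2 + 1.18/(4.39*v^3 - 4.96*v^2 - 0.12*v + 2.11) = (-10.3604*v^3 + 26.2663*v^2 - 15.376*v + 2.3038)/(19.2721*v^6 - 43.5488*v^5 + 23.548*v^4 + 19.7162*v^3 - 20.9168*v^2 - 0.5064*v + 4.4521)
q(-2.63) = 0.04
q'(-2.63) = 0.03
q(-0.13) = -0.84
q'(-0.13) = 1.15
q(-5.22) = 0.01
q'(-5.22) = 0.00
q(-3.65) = 0.02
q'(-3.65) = 0.01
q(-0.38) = -1.67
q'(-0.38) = 8.71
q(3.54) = 0.02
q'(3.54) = -0.01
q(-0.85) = 0.63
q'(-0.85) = 2.46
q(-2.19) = 0.06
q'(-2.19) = 0.06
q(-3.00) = 0.03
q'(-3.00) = 0.02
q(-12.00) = 0.00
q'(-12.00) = 0.00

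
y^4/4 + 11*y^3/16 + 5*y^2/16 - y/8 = y*(y/4 + 1/4)*(y - 1/4)*(y + 2)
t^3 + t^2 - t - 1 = (t - 1)*(t + 1)^2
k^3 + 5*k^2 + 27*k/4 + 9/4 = (k + 1/2)*(k + 3/2)*(k + 3)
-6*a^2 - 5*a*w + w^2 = (-6*a + w)*(a + w)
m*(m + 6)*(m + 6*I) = m^3 + 6*m^2 + 6*I*m^2 + 36*I*m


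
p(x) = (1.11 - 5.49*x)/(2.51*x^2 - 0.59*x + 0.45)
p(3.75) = -0.58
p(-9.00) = 0.24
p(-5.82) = 0.37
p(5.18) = -0.42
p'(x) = (0.59 - 5.02*x)*(1.11 - 5.49*x)/(2.51*x^2 - 0.59*x + 0.45)^2 - 5.49/(2.51*x^2 - 0.59*x + 0.45)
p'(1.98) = 0.49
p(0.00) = 2.47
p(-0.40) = 3.04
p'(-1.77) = 0.58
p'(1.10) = 1.08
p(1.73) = -1.21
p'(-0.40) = 2.21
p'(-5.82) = 0.06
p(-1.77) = 1.16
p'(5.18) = 0.08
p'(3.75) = 0.15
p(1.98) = -1.07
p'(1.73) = 0.62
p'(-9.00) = 0.03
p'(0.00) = -8.97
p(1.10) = -1.74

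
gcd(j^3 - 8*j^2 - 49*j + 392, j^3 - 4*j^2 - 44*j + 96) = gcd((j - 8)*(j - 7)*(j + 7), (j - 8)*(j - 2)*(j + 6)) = j - 8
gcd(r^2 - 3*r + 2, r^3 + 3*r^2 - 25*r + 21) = r - 1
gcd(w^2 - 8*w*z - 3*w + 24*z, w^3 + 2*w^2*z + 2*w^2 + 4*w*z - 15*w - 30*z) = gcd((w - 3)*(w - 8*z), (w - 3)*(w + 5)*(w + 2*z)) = w - 3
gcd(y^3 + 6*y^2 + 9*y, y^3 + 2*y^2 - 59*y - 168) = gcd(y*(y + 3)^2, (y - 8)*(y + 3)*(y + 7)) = y + 3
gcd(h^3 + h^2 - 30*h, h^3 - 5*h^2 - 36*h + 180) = h^2 + h - 30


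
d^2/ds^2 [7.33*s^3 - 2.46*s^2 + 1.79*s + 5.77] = 43.98*s - 4.92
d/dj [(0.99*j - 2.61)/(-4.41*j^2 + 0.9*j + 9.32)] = (4.3659*j^2 - 23.0202*j + 11.5758)/(19.4481*j^4 - 7.938*j^3 - 81.3924*j^2 + 16.776*j + 86.8624)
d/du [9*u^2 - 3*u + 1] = 18*u - 3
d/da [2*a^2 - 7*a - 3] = 4*a - 7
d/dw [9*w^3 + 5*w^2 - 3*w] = 27*w^2 + 10*w - 3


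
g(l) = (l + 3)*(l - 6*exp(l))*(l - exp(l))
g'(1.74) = 1473.23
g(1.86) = 813.61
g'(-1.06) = 3.38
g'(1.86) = 1967.02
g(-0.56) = 11.01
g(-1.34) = 7.74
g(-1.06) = 8.56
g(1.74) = 608.58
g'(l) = (1 - 6*exp(l))*(l + 3)*(l - exp(l)) + (1 - exp(l))*(l + 3)*(l - 6*exp(l)) + (l - 6*exp(l))*(l - exp(l))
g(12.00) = 2383815922808.72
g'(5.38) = 4929559.36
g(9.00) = 4721392818.44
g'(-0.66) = 5.96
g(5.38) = 2299873.35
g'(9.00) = 9841678582.81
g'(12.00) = 4926740884962.12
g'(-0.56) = 7.04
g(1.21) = 170.65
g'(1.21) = 400.46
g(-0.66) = 10.36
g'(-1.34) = 2.61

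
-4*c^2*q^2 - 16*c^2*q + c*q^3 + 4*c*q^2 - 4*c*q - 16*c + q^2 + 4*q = (-4*c + q)*(q + 4)*(c*q + 1)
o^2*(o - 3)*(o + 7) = o^4 + 4*o^3 - 21*o^2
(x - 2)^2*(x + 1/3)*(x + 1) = x^4 - 8*x^3/3 - x^2 + 4*x + 4/3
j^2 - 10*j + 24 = (j - 6)*(j - 4)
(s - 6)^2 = s^2 - 12*s + 36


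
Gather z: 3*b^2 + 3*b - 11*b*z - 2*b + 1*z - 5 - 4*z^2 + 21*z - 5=3*b^2 + b - 4*z^2 + z*(22 - 11*b) - 10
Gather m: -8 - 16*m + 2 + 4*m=-12*m - 6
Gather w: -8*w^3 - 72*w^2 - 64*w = -8*w^3 - 72*w^2 - 64*w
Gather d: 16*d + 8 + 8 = 16*d + 16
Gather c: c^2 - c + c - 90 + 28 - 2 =c^2 - 64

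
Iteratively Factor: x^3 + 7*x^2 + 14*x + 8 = (x + 2)*(x^2 + 5*x + 4) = (x + 1)*(x + 2)*(x + 4)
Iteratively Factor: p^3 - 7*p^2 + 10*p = (p - 2)*(p^2 - 5*p) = p*(p - 2)*(p - 5)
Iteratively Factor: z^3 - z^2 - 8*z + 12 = (z + 3)*(z^2 - 4*z + 4) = (z - 2)*(z + 3)*(z - 2)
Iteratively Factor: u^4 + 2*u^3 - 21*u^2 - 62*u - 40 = (u + 2)*(u^3 - 21*u - 20) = (u + 2)*(u + 4)*(u^2 - 4*u - 5) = (u + 1)*(u + 2)*(u + 4)*(u - 5)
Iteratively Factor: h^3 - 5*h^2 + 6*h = (h)*(h^2 - 5*h + 6) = h*(h - 2)*(h - 3)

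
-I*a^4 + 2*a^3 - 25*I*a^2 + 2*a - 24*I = (a - 4*I)*(a - I)*(a + 6*I)*(-I*a + 1)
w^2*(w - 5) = w^3 - 5*w^2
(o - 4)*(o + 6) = o^2 + 2*o - 24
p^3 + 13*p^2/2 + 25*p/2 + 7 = (p + 1)*(p + 2)*(p + 7/2)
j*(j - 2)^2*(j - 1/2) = j^4 - 9*j^3/2 + 6*j^2 - 2*j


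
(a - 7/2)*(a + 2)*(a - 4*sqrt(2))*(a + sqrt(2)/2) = a^4 - 7*sqrt(2)*a^3/2 - 3*a^3/2 - 11*a^2 + 21*sqrt(2)*a^2/4 + 6*a + 49*sqrt(2)*a/2 + 28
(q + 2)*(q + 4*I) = q^2 + 2*q + 4*I*q + 8*I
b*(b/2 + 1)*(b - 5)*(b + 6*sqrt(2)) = b^4/2 - 3*b^3/2 + 3*sqrt(2)*b^3 - 9*sqrt(2)*b^2 - 5*b^2 - 30*sqrt(2)*b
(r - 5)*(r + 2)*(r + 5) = r^3 + 2*r^2 - 25*r - 50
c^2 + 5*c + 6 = (c + 2)*(c + 3)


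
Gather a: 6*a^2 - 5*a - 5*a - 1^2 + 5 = 6*a^2 - 10*a + 4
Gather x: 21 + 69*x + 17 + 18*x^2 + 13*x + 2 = 18*x^2 + 82*x + 40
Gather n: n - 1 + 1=n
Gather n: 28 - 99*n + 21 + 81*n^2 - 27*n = 81*n^2 - 126*n + 49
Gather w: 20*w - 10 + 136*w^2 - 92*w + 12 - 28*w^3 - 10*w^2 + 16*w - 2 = -28*w^3 + 126*w^2 - 56*w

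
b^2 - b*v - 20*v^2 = (b - 5*v)*(b + 4*v)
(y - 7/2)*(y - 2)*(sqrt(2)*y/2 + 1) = sqrt(2)*y^3/2 - 11*sqrt(2)*y^2/4 + y^2 - 11*y/2 + 7*sqrt(2)*y/2 + 7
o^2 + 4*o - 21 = (o - 3)*(o + 7)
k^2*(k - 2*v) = k^3 - 2*k^2*v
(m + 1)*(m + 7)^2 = m^3 + 15*m^2 + 63*m + 49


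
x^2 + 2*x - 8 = (x - 2)*(x + 4)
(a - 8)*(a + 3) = a^2 - 5*a - 24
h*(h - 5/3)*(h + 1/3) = h^3 - 4*h^2/3 - 5*h/9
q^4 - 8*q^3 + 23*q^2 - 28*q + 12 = (q - 3)*(q - 2)^2*(q - 1)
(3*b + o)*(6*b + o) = 18*b^2 + 9*b*o + o^2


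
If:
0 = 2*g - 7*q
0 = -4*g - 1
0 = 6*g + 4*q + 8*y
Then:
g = -1/4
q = -1/14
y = 25/112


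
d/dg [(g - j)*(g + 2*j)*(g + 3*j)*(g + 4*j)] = 4*g^3 + 24*g^2*j + 34*g*j^2 - 2*j^3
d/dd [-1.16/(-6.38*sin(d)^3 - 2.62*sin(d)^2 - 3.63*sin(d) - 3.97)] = (-6.0784*sin(d) + 11.1012*cos(2*d) - 15.312)*cos(d)/(6.38*sin(d)^3 + 2.62*sin(d)^2 + 3.63*sin(d) + 3.97)^2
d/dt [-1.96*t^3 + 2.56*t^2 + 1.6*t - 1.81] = -5.88*t^2 + 5.12*t + 1.6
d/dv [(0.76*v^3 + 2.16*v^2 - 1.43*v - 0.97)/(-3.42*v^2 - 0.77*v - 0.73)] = (-2.5992*v^4 - 1.1704*v^3 - 8.2182*v^2 - 9.7884*v + 0.297)/(11.6964*v^4 + 5.2668*v^3 + 5.5861*v^2 + 1.1242*v + 0.5329)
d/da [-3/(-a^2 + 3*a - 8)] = 3*(3 - 2*a)/(a^2 - 3*a + 8)^2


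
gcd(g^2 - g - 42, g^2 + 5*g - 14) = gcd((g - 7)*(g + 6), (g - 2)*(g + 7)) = 1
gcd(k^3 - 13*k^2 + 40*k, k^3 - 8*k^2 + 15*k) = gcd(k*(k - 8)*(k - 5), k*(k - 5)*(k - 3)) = k^2 - 5*k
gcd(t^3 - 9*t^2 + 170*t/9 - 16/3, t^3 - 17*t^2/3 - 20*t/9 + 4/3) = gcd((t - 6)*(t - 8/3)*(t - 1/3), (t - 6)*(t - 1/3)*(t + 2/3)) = t^2 - 19*t/3 + 2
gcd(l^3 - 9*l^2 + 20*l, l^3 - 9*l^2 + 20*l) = l^3 - 9*l^2 + 20*l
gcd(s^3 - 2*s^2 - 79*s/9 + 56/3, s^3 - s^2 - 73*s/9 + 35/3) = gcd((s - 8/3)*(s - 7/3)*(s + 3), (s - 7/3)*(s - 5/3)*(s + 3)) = s^2 + 2*s/3 - 7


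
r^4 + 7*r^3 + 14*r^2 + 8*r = r*(r + 1)*(r + 2)*(r + 4)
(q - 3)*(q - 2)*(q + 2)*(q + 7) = q^4 + 4*q^3 - 25*q^2 - 16*q + 84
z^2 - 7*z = z*(z - 7)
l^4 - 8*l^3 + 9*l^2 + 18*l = l*(l - 6)*(l - 3)*(l + 1)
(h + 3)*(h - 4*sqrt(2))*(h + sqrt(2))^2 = h^4 - 2*sqrt(2)*h^3 + 3*h^3 - 14*h^2 - 6*sqrt(2)*h^2 - 42*h - 8*sqrt(2)*h - 24*sqrt(2)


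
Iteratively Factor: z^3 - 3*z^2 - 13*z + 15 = (z - 1)*(z^2 - 2*z - 15) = (z - 5)*(z - 1)*(z + 3)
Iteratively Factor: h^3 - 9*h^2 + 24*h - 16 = (h - 4)*(h^2 - 5*h + 4) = (h - 4)*(h - 1)*(h - 4)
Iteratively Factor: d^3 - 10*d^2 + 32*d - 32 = (d - 4)*(d^2 - 6*d + 8) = (d - 4)^2*(d - 2)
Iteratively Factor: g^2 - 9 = (g - 3)*(g + 3)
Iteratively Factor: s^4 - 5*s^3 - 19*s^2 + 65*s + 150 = (s - 5)*(s^3 - 19*s - 30) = (s - 5)^2*(s^2 + 5*s + 6) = (s - 5)^2*(s + 3)*(s + 2)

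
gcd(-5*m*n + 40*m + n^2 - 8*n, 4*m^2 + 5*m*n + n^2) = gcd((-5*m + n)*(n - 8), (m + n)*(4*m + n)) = 1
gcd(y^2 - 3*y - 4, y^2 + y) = y + 1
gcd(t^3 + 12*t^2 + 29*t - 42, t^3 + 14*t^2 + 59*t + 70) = t + 7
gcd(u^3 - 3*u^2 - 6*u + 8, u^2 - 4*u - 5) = 1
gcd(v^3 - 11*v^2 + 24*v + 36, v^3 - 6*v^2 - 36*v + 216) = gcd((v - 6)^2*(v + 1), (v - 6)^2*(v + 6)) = v^2 - 12*v + 36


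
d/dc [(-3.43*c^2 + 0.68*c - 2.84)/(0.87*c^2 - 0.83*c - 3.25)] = (2.2553*c^2 + 27.2366*c - 4.5672)/(0.7569*c^4 - 1.4442*c^3 - 4.9661*c^2 + 5.395*c + 10.5625)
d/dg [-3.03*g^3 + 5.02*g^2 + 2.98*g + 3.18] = -9.09*g^2 + 10.04*g + 2.98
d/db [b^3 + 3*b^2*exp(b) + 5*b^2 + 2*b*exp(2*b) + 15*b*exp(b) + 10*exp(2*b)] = 3*b^2*exp(b) + 3*b^2 + 4*b*exp(2*b) + 21*b*exp(b) + 10*b + 22*exp(2*b) + 15*exp(b)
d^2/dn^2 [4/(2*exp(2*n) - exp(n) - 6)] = 4*((1 - 8*exp(n))*(-2*exp(2*n) + exp(n) + 6) - 2*(4*exp(n) - 1)^2*exp(n))*exp(n)/(-2*exp(2*n) + exp(n) + 6)^3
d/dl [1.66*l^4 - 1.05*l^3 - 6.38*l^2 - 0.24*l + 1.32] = 6.64*l^3 - 3.15*l^2 - 12.76*l - 0.24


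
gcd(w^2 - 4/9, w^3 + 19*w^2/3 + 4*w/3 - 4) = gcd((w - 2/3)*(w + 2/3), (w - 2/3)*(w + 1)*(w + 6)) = w - 2/3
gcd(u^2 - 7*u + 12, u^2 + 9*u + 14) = 1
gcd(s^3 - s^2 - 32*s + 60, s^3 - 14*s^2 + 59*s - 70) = s^2 - 7*s + 10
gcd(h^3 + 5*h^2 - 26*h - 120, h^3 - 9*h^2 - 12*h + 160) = h^2 - h - 20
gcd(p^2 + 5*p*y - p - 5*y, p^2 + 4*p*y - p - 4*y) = p - 1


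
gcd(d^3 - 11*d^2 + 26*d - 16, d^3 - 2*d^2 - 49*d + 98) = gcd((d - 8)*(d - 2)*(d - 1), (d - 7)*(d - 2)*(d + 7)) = d - 2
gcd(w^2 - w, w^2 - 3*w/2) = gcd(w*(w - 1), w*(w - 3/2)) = w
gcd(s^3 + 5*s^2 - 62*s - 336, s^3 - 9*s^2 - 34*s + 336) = s^2 - 2*s - 48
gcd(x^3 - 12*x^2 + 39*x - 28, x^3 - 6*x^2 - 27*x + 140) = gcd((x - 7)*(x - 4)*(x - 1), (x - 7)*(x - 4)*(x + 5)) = x^2 - 11*x + 28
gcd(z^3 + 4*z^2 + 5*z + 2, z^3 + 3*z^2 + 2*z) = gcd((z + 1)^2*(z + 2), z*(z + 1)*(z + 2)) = z^2 + 3*z + 2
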